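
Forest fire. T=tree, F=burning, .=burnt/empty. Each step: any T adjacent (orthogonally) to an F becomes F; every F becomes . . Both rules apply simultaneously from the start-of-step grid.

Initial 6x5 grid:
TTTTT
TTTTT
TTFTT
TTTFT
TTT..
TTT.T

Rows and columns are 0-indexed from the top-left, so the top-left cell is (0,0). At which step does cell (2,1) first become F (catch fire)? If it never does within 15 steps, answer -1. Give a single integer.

Step 1: cell (2,1)='F' (+5 fires, +2 burnt)
  -> target ignites at step 1
Step 2: cell (2,1)='.' (+7 fires, +5 burnt)
Step 3: cell (2,1)='.' (+7 fires, +7 burnt)
Step 4: cell (2,1)='.' (+4 fires, +7 burnt)
Step 5: cell (2,1)='.' (+1 fires, +4 burnt)
Step 6: cell (2,1)='.' (+0 fires, +1 burnt)
  fire out at step 6

1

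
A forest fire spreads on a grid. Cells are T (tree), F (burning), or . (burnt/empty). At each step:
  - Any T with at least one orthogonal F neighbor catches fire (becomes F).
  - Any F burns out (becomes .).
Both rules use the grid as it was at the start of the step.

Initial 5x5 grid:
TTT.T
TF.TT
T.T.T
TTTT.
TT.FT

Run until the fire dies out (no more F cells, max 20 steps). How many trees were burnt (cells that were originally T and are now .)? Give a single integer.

Answer: 13

Derivation:
Step 1: +4 fires, +2 burnt (F count now 4)
Step 2: +4 fires, +4 burnt (F count now 4)
Step 3: +3 fires, +4 burnt (F count now 3)
Step 4: +2 fires, +3 burnt (F count now 2)
Step 5: +0 fires, +2 burnt (F count now 0)
Fire out after step 5
Initially T: 17, now '.': 21
Total burnt (originally-T cells now '.'): 13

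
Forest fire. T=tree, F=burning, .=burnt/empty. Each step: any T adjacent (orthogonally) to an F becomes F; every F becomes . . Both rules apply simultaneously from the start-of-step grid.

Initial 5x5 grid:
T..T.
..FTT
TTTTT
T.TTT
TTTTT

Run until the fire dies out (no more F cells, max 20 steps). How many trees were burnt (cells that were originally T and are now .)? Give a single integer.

Answer: 17

Derivation:
Step 1: +2 fires, +1 burnt (F count now 2)
Step 2: +5 fires, +2 burnt (F count now 5)
Step 3: +4 fires, +5 burnt (F count now 4)
Step 4: +4 fires, +4 burnt (F count now 4)
Step 5: +2 fires, +4 burnt (F count now 2)
Step 6: +0 fires, +2 burnt (F count now 0)
Fire out after step 6
Initially T: 18, now '.': 24
Total burnt (originally-T cells now '.'): 17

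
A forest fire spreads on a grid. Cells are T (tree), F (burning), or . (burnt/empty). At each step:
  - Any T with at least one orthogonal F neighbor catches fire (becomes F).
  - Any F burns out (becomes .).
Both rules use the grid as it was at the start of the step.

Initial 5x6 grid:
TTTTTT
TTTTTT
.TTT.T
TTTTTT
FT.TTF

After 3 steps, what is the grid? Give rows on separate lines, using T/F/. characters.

Step 1: 4 trees catch fire, 2 burn out
  TTTTTT
  TTTTTT
  .TTT.T
  FTTTTF
  .F.TF.
Step 2: 4 trees catch fire, 4 burn out
  TTTTTT
  TTTTTT
  .TTT.F
  .FTTF.
  ...F..
Step 3: 4 trees catch fire, 4 burn out
  TTTTTT
  TTTTTF
  .FTT..
  ..FF..
  ......

TTTTTT
TTTTTF
.FTT..
..FF..
......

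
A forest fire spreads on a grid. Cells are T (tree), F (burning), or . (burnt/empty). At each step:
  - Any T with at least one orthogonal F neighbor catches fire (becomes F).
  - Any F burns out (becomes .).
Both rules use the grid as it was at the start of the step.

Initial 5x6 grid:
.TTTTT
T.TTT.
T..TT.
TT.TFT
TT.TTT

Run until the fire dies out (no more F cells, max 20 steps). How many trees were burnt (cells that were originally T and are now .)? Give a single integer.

Step 1: +4 fires, +1 burnt (F count now 4)
Step 2: +4 fires, +4 burnt (F count now 4)
Step 3: +2 fires, +4 burnt (F count now 2)
Step 4: +3 fires, +2 burnt (F count now 3)
Step 5: +1 fires, +3 burnt (F count now 1)
Step 6: +1 fires, +1 burnt (F count now 1)
Step 7: +0 fires, +1 burnt (F count now 0)
Fire out after step 7
Initially T: 21, now '.': 24
Total burnt (originally-T cells now '.'): 15

Answer: 15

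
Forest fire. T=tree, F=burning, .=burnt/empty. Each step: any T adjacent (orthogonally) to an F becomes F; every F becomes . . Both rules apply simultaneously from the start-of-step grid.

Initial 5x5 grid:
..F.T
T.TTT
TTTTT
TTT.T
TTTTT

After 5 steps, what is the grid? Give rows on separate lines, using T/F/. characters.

Step 1: 1 trees catch fire, 1 burn out
  ....T
  T.FTT
  TTTTT
  TTT.T
  TTTTT
Step 2: 2 trees catch fire, 1 burn out
  ....T
  T..FT
  TTFTT
  TTT.T
  TTTTT
Step 3: 4 trees catch fire, 2 burn out
  ....T
  T...F
  TF.FT
  TTF.T
  TTTTT
Step 4: 5 trees catch fire, 4 burn out
  ....F
  T....
  F...F
  TF..T
  TTFTT
Step 5: 5 trees catch fire, 5 burn out
  .....
  F....
  .....
  F...F
  TF.FT

.....
F....
.....
F...F
TF.FT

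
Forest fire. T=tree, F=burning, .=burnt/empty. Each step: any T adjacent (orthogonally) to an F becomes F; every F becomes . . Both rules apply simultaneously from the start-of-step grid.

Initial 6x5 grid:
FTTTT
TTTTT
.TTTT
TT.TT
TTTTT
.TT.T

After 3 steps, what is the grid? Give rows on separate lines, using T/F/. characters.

Step 1: 2 trees catch fire, 1 burn out
  .FTTT
  FTTTT
  .TTTT
  TT.TT
  TTTTT
  .TT.T
Step 2: 2 trees catch fire, 2 burn out
  ..FTT
  .FTTT
  .TTTT
  TT.TT
  TTTTT
  .TT.T
Step 3: 3 trees catch fire, 2 burn out
  ...FT
  ..FTT
  .FTTT
  TT.TT
  TTTTT
  .TT.T

...FT
..FTT
.FTTT
TT.TT
TTTTT
.TT.T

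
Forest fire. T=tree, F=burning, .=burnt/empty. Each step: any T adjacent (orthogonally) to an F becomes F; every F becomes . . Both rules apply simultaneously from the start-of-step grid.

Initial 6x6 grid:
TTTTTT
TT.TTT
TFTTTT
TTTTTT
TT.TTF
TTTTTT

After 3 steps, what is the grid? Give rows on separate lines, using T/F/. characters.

Step 1: 7 trees catch fire, 2 burn out
  TTTTTT
  TF.TTT
  F.FTTT
  TFTTTF
  TT.TF.
  TTTTTF
Step 2: 10 trees catch fire, 7 burn out
  TFTTTT
  F..TTT
  ...FTF
  F.FTF.
  TF.F..
  TTTTF.
Step 3: 9 trees catch fire, 10 burn out
  F.FTTT
  ...FTF
  ....F.
  ...F..
  F.....
  TFTF..

F.FTTT
...FTF
....F.
...F..
F.....
TFTF..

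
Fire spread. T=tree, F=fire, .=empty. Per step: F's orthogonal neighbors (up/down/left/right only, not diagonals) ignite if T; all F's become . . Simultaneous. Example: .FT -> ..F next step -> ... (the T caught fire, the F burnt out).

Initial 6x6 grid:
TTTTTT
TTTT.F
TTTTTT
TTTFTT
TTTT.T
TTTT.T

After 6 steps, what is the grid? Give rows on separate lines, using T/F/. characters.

Step 1: 6 trees catch fire, 2 burn out
  TTTTTF
  TTTT..
  TTTFTF
  TTF.FT
  TTTF.T
  TTTT.T
Step 2: 8 trees catch fire, 6 burn out
  TTTTF.
  TTTF..
  TTF.F.
  TF...F
  TTF..T
  TTTF.T
Step 3: 7 trees catch fire, 8 burn out
  TTTF..
  TTF...
  TF....
  F.....
  TF...F
  TTF..T
Step 4: 6 trees catch fire, 7 burn out
  TTF...
  TF....
  F.....
  ......
  F.....
  TF...F
Step 5: 3 trees catch fire, 6 burn out
  TF....
  F.....
  ......
  ......
  ......
  F.....
Step 6: 1 trees catch fire, 3 burn out
  F.....
  ......
  ......
  ......
  ......
  ......

F.....
......
......
......
......
......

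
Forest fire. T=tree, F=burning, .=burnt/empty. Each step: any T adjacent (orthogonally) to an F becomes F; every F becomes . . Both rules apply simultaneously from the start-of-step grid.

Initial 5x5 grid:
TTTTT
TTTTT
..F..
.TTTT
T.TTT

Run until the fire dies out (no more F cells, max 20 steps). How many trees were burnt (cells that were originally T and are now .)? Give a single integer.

Answer: 17

Derivation:
Step 1: +2 fires, +1 burnt (F count now 2)
Step 2: +6 fires, +2 burnt (F count now 6)
Step 3: +6 fires, +6 burnt (F count now 6)
Step 4: +3 fires, +6 burnt (F count now 3)
Step 5: +0 fires, +3 burnt (F count now 0)
Fire out after step 5
Initially T: 18, now '.': 24
Total burnt (originally-T cells now '.'): 17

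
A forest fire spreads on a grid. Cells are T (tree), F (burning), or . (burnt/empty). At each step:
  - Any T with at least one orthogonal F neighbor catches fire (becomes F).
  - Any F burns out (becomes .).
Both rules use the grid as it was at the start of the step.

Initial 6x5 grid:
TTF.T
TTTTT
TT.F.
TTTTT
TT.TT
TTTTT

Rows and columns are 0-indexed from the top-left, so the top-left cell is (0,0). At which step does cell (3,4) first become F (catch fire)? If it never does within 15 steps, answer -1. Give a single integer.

Step 1: cell (3,4)='T' (+4 fires, +2 burnt)
Step 2: cell (3,4)='F' (+6 fires, +4 burnt)
  -> target ignites at step 2
Step 3: cell (3,4)='.' (+6 fires, +6 burnt)
Step 4: cell (3,4)='.' (+5 fires, +6 burnt)
Step 5: cell (3,4)='.' (+2 fires, +5 burnt)
Step 6: cell (3,4)='.' (+1 fires, +2 burnt)
Step 7: cell (3,4)='.' (+0 fires, +1 burnt)
  fire out at step 7

2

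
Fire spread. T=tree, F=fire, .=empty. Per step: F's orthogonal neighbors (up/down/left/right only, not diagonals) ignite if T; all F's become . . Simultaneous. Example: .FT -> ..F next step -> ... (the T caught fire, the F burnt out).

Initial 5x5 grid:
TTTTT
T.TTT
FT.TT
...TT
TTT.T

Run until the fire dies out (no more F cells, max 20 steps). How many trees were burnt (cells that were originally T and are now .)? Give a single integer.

Step 1: +2 fires, +1 burnt (F count now 2)
Step 2: +1 fires, +2 burnt (F count now 1)
Step 3: +1 fires, +1 burnt (F count now 1)
Step 4: +1 fires, +1 burnt (F count now 1)
Step 5: +2 fires, +1 burnt (F count now 2)
Step 6: +2 fires, +2 burnt (F count now 2)
Step 7: +2 fires, +2 burnt (F count now 2)
Step 8: +2 fires, +2 burnt (F count now 2)
Step 9: +1 fires, +2 burnt (F count now 1)
Step 10: +1 fires, +1 burnt (F count now 1)
Step 11: +0 fires, +1 burnt (F count now 0)
Fire out after step 11
Initially T: 18, now '.': 22
Total burnt (originally-T cells now '.'): 15

Answer: 15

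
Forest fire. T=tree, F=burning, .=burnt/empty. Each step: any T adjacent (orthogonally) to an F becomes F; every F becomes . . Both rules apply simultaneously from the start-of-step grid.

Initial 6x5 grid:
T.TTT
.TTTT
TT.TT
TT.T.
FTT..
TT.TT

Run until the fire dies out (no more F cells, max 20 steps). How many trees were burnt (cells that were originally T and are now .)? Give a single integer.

Answer: 18

Derivation:
Step 1: +3 fires, +1 burnt (F count now 3)
Step 2: +4 fires, +3 burnt (F count now 4)
Step 3: +1 fires, +4 burnt (F count now 1)
Step 4: +1 fires, +1 burnt (F count now 1)
Step 5: +1 fires, +1 burnt (F count now 1)
Step 6: +2 fires, +1 burnt (F count now 2)
Step 7: +3 fires, +2 burnt (F count now 3)
Step 8: +3 fires, +3 burnt (F count now 3)
Step 9: +0 fires, +3 burnt (F count now 0)
Fire out after step 9
Initially T: 21, now '.': 27
Total burnt (originally-T cells now '.'): 18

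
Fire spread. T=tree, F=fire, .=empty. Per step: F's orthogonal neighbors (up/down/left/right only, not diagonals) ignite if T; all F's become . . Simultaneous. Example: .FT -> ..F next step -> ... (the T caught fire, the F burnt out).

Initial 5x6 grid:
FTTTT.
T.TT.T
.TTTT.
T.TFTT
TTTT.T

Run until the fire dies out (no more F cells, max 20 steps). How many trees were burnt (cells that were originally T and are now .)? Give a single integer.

Step 1: +6 fires, +2 burnt (F count now 6)
Step 2: +6 fires, +6 burnt (F count now 6)
Step 3: +5 fires, +6 burnt (F count now 5)
Step 4: +2 fires, +5 burnt (F count now 2)
Step 5: +1 fires, +2 burnt (F count now 1)
Step 6: +0 fires, +1 burnt (F count now 0)
Fire out after step 6
Initially T: 21, now '.': 29
Total burnt (originally-T cells now '.'): 20

Answer: 20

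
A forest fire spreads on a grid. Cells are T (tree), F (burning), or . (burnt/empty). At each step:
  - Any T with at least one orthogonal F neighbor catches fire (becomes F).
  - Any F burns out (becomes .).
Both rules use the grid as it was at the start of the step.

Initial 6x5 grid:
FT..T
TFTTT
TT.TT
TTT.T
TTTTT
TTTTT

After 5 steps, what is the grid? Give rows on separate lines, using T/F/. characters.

Step 1: 4 trees catch fire, 2 burn out
  .F..T
  F.FTT
  TF.TT
  TTT.T
  TTTTT
  TTTTT
Step 2: 3 trees catch fire, 4 burn out
  ....T
  ...FT
  F..TT
  TFT.T
  TTTTT
  TTTTT
Step 3: 5 trees catch fire, 3 burn out
  ....T
  ....F
  ...FT
  F.F.T
  TFTTT
  TTTTT
Step 4: 5 trees catch fire, 5 burn out
  ....F
  .....
  ....F
  ....T
  F.FTT
  TFTTT
Step 5: 4 trees catch fire, 5 burn out
  .....
  .....
  .....
  ....F
  ...FT
  F.FTT

.....
.....
.....
....F
...FT
F.FTT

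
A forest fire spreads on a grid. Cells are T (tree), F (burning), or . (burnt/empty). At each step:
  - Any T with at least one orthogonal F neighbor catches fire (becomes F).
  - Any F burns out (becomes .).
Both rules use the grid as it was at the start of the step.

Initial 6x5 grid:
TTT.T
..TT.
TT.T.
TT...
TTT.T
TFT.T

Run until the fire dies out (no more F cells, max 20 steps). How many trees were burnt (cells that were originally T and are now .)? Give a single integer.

Step 1: +3 fires, +1 burnt (F count now 3)
Step 2: +3 fires, +3 burnt (F count now 3)
Step 3: +2 fires, +3 burnt (F count now 2)
Step 4: +1 fires, +2 burnt (F count now 1)
Step 5: +0 fires, +1 burnt (F count now 0)
Fire out after step 5
Initially T: 18, now '.': 21
Total burnt (originally-T cells now '.'): 9

Answer: 9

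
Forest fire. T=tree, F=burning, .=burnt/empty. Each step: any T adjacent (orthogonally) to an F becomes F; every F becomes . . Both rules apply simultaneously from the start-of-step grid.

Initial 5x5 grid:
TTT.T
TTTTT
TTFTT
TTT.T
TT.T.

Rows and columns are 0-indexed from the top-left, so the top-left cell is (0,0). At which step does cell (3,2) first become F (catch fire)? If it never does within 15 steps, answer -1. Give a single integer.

Step 1: cell (3,2)='F' (+4 fires, +1 burnt)
  -> target ignites at step 1
Step 2: cell (3,2)='.' (+6 fires, +4 burnt)
Step 3: cell (3,2)='.' (+6 fires, +6 burnt)
Step 4: cell (3,2)='.' (+3 fires, +6 burnt)
Step 5: cell (3,2)='.' (+0 fires, +3 burnt)
  fire out at step 5

1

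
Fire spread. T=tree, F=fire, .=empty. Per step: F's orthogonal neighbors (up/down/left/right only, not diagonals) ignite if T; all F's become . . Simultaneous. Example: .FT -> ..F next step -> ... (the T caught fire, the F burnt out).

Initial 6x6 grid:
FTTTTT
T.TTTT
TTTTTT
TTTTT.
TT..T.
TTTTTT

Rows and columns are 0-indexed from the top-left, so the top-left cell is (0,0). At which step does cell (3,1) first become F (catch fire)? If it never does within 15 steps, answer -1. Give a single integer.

Step 1: cell (3,1)='T' (+2 fires, +1 burnt)
Step 2: cell (3,1)='T' (+2 fires, +2 burnt)
Step 3: cell (3,1)='T' (+4 fires, +2 burnt)
Step 4: cell (3,1)='F' (+5 fires, +4 burnt)
  -> target ignites at step 4
Step 5: cell (3,1)='.' (+6 fires, +5 burnt)
Step 6: cell (3,1)='.' (+4 fires, +6 burnt)
Step 7: cell (3,1)='.' (+3 fires, +4 burnt)
Step 8: cell (3,1)='.' (+2 fires, +3 burnt)
Step 9: cell (3,1)='.' (+1 fires, +2 burnt)
Step 10: cell (3,1)='.' (+1 fires, +1 burnt)
Step 11: cell (3,1)='.' (+0 fires, +1 burnt)
  fire out at step 11

4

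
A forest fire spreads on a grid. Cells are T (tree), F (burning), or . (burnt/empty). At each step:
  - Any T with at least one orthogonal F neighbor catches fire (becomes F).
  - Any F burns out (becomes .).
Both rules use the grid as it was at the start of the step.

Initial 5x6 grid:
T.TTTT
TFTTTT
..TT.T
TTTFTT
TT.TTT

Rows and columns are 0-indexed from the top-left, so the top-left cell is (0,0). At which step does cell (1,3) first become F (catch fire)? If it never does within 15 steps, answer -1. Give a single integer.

Step 1: cell (1,3)='T' (+6 fires, +2 burnt)
Step 2: cell (1,3)='F' (+7 fires, +6 burnt)
  -> target ignites at step 2
Step 3: cell (1,3)='.' (+6 fires, +7 burnt)
Step 4: cell (1,3)='.' (+3 fires, +6 burnt)
Step 5: cell (1,3)='.' (+1 fires, +3 burnt)
Step 6: cell (1,3)='.' (+0 fires, +1 burnt)
  fire out at step 6

2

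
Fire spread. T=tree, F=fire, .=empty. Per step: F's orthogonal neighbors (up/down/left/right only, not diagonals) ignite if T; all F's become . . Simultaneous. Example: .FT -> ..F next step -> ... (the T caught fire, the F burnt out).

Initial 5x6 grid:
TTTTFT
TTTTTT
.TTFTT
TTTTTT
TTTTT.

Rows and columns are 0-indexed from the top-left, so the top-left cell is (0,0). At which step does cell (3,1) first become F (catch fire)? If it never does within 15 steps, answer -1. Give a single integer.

Step 1: cell (3,1)='T' (+7 fires, +2 burnt)
Step 2: cell (3,1)='T' (+8 fires, +7 burnt)
Step 3: cell (3,1)='F' (+6 fires, +8 burnt)
  -> target ignites at step 3
Step 4: cell (3,1)='.' (+4 fires, +6 burnt)
Step 5: cell (3,1)='.' (+1 fires, +4 burnt)
Step 6: cell (3,1)='.' (+0 fires, +1 burnt)
  fire out at step 6

3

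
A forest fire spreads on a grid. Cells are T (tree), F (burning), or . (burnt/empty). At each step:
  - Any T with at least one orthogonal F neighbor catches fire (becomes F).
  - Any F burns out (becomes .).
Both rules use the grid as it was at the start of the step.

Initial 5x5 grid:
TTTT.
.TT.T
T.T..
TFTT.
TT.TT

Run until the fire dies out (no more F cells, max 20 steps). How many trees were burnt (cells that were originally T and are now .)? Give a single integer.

Answer: 15

Derivation:
Step 1: +3 fires, +1 burnt (F count now 3)
Step 2: +4 fires, +3 burnt (F count now 4)
Step 3: +2 fires, +4 burnt (F count now 2)
Step 4: +3 fires, +2 burnt (F count now 3)
Step 5: +2 fires, +3 burnt (F count now 2)
Step 6: +1 fires, +2 burnt (F count now 1)
Step 7: +0 fires, +1 burnt (F count now 0)
Fire out after step 7
Initially T: 16, now '.': 24
Total burnt (originally-T cells now '.'): 15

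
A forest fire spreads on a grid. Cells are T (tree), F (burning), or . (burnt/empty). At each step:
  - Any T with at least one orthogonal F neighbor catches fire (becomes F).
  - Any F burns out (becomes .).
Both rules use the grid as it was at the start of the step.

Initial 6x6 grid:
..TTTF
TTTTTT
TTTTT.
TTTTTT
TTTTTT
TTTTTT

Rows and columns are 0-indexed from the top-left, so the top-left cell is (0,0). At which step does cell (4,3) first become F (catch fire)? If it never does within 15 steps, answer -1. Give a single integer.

Step 1: cell (4,3)='T' (+2 fires, +1 burnt)
Step 2: cell (4,3)='T' (+2 fires, +2 burnt)
Step 3: cell (4,3)='T' (+3 fires, +2 burnt)
Step 4: cell (4,3)='T' (+3 fires, +3 burnt)
Step 5: cell (4,3)='T' (+5 fires, +3 burnt)
Step 6: cell (4,3)='F' (+6 fires, +5 burnt)
  -> target ignites at step 6
Step 7: cell (4,3)='.' (+5 fires, +6 burnt)
Step 8: cell (4,3)='.' (+3 fires, +5 burnt)
Step 9: cell (4,3)='.' (+2 fires, +3 burnt)
Step 10: cell (4,3)='.' (+1 fires, +2 burnt)
Step 11: cell (4,3)='.' (+0 fires, +1 burnt)
  fire out at step 11

6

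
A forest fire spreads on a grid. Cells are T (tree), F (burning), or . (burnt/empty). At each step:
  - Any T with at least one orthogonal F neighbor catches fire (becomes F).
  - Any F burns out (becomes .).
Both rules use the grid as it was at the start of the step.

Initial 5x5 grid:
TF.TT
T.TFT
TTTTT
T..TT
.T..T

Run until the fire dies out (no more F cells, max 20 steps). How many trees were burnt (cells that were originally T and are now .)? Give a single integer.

Step 1: +5 fires, +2 burnt (F count now 5)
Step 2: +5 fires, +5 burnt (F count now 5)
Step 3: +3 fires, +5 burnt (F count now 3)
Step 4: +2 fires, +3 burnt (F count now 2)
Step 5: +0 fires, +2 burnt (F count now 0)
Fire out after step 5
Initially T: 16, now '.': 24
Total burnt (originally-T cells now '.'): 15

Answer: 15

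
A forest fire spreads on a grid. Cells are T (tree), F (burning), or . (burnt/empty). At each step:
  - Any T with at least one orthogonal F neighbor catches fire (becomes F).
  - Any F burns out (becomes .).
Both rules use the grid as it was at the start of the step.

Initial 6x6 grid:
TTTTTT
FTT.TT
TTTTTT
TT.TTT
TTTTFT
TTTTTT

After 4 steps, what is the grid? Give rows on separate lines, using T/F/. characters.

Step 1: 7 trees catch fire, 2 burn out
  FTTTTT
  .FT.TT
  FTTTTT
  TT.TFT
  TTTF.F
  TTTTFT
Step 2: 10 trees catch fire, 7 burn out
  .FTTTT
  ..F.TT
  .FTTFT
  FT.F.F
  TTF...
  TTTF.F
Step 3: 9 trees catch fire, 10 burn out
  ..FTTT
  ....FT
  ..FF.F
  .F....
  FF....
  TTF...
Step 4: 5 trees catch fire, 9 burn out
  ...FFT
  .....F
  ......
  ......
  ......
  FF....

...FFT
.....F
......
......
......
FF....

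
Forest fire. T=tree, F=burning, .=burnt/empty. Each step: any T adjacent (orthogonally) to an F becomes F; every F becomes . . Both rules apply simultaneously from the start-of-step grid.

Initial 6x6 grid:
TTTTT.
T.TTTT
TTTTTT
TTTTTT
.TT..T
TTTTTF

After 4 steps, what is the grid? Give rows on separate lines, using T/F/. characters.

Step 1: 2 trees catch fire, 1 burn out
  TTTTT.
  T.TTTT
  TTTTTT
  TTTTTT
  .TT..F
  TTTTF.
Step 2: 2 trees catch fire, 2 burn out
  TTTTT.
  T.TTTT
  TTTTTT
  TTTTTF
  .TT...
  TTTF..
Step 3: 3 trees catch fire, 2 burn out
  TTTTT.
  T.TTTT
  TTTTTF
  TTTTF.
  .TT...
  TTF...
Step 4: 5 trees catch fire, 3 burn out
  TTTTT.
  T.TTTF
  TTTTF.
  TTTF..
  .TF...
  TF....

TTTTT.
T.TTTF
TTTTF.
TTTF..
.TF...
TF....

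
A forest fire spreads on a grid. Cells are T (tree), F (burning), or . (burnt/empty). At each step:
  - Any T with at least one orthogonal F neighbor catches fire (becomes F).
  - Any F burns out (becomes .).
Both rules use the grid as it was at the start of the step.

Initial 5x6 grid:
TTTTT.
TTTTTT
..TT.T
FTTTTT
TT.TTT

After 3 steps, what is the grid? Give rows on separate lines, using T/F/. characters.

Step 1: 2 trees catch fire, 1 burn out
  TTTTT.
  TTTTTT
  ..TT.T
  .FTTTT
  FT.TTT
Step 2: 2 trees catch fire, 2 burn out
  TTTTT.
  TTTTTT
  ..TT.T
  ..FTTT
  .F.TTT
Step 3: 2 trees catch fire, 2 burn out
  TTTTT.
  TTTTTT
  ..FT.T
  ...FTT
  ...TTT

TTTTT.
TTTTTT
..FT.T
...FTT
...TTT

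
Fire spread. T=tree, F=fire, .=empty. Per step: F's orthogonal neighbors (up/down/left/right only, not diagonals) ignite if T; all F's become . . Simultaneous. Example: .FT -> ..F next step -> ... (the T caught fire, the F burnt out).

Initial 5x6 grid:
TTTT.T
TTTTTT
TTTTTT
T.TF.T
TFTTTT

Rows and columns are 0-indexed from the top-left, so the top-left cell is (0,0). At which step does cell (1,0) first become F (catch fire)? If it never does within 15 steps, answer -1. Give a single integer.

Step 1: cell (1,0)='T' (+5 fires, +2 burnt)
Step 2: cell (1,0)='T' (+5 fires, +5 burnt)
Step 3: cell (1,0)='T' (+7 fires, +5 burnt)
Step 4: cell (1,0)='F' (+5 fires, +7 burnt)
  -> target ignites at step 4
Step 5: cell (1,0)='.' (+3 fires, +5 burnt)
Step 6: cell (1,0)='.' (+0 fires, +3 burnt)
  fire out at step 6

4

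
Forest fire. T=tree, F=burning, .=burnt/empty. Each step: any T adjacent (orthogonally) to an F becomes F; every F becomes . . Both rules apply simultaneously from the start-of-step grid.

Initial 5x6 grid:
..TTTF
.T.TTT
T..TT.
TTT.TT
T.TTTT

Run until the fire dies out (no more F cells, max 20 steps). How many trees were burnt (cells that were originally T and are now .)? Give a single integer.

Answer: 19

Derivation:
Step 1: +2 fires, +1 burnt (F count now 2)
Step 2: +2 fires, +2 burnt (F count now 2)
Step 3: +3 fires, +2 burnt (F count now 3)
Step 4: +2 fires, +3 burnt (F count now 2)
Step 5: +2 fires, +2 burnt (F count now 2)
Step 6: +2 fires, +2 burnt (F count now 2)
Step 7: +1 fires, +2 burnt (F count now 1)
Step 8: +1 fires, +1 burnt (F count now 1)
Step 9: +1 fires, +1 burnt (F count now 1)
Step 10: +1 fires, +1 burnt (F count now 1)
Step 11: +2 fires, +1 burnt (F count now 2)
Step 12: +0 fires, +2 burnt (F count now 0)
Fire out after step 12
Initially T: 20, now '.': 29
Total burnt (originally-T cells now '.'): 19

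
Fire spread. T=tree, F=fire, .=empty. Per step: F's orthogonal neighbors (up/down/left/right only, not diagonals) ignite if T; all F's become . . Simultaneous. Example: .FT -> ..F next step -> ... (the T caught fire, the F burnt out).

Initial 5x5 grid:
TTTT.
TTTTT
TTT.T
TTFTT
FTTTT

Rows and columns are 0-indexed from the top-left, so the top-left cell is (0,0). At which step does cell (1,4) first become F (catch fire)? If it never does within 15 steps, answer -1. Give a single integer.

Step 1: cell (1,4)='T' (+6 fires, +2 burnt)
Step 2: cell (1,4)='T' (+5 fires, +6 burnt)
Step 3: cell (1,4)='T' (+6 fires, +5 burnt)
Step 4: cell (1,4)='F' (+4 fires, +6 burnt)
  -> target ignites at step 4
Step 5: cell (1,4)='.' (+0 fires, +4 burnt)
  fire out at step 5

4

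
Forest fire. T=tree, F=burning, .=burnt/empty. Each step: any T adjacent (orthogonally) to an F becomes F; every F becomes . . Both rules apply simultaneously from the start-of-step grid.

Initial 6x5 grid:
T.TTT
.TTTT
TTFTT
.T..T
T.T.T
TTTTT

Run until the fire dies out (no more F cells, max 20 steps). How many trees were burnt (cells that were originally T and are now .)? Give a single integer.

Step 1: +3 fires, +1 burnt (F count now 3)
Step 2: +6 fires, +3 burnt (F count now 6)
Step 3: +3 fires, +6 burnt (F count now 3)
Step 4: +2 fires, +3 burnt (F count now 2)
Step 5: +1 fires, +2 burnt (F count now 1)
Step 6: +1 fires, +1 burnt (F count now 1)
Step 7: +1 fires, +1 burnt (F count now 1)
Step 8: +2 fires, +1 burnt (F count now 2)
Step 9: +1 fires, +2 burnt (F count now 1)
Step 10: +1 fires, +1 burnt (F count now 1)
Step 11: +0 fires, +1 burnt (F count now 0)
Fire out after step 11
Initially T: 22, now '.': 29
Total burnt (originally-T cells now '.'): 21

Answer: 21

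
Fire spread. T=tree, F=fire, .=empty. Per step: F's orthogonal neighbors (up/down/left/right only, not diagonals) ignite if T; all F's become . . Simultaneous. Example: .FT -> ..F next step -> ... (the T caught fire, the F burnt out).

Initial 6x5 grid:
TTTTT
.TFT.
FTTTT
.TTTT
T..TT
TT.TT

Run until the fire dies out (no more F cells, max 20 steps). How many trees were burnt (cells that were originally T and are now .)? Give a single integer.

Answer: 19

Derivation:
Step 1: +5 fires, +2 burnt (F count now 5)
Step 2: +5 fires, +5 burnt (F count now 5)
Step 3: +4 fires, +5 burnt (F count now 4)
Step 4: +2 fires, +4 burnt (F count now 2)
Step 5: +2 fires, +2 burnt (F count now 2)
Step 6: +1 fires, +2 burnt (F count now 1)
Step 7: +0 fires, +1 burnt (F count now 0)
Fire out after step 7
Initially T: 22, now '.': 27
Total burnt (originally-T cells now '.'): 19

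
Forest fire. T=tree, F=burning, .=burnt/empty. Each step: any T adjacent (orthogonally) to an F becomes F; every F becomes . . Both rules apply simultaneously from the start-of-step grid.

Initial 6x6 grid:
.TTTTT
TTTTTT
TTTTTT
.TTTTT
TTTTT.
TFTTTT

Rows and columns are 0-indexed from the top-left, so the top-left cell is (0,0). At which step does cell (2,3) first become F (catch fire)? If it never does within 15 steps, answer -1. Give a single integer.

Step 1: cell (2,3)='T' (+3 fires, +1 burnt)
Step 2: cell (2,3)='T' (+4 fires, +3 burnt)
Step 3: cell (2,3)='T' (+4 fires, +4 burnt)
Step 4: cell (2,3)='T' (+6 fires, +4 burnt)
Step 5: cell (2,3)='F' (+5 fires, +6 burnt)
  -> target ignites at step 5
Step 6: cell (2,3)='.' (+4 fires, +5 burnt)
Step 7: cell (2,3)='.' (+3 fires, +4 burnt)
Step 8: cell (2,3)='.' (+2 fires, +3 burnt)
Step 9: cell (2,3)='.' (+1 fires, +2 burnt)
Step 10: cell (2,3)='.' (+0 fires, +1 burnt)
  fire out at step 10

5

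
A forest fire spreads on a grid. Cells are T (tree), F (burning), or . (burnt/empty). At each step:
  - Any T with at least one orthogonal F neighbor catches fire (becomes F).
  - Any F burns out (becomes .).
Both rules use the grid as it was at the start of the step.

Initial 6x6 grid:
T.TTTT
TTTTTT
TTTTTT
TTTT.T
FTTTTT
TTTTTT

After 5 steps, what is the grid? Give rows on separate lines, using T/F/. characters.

Step 1: 3 trees catch fire, 1 burn out
  T.TTTT
  TTTTTT
  TTTTTT
  FTTT.T
  .FTTTT
  FTTTTT
Step 2: 4 trees catch fire, 3 burn out
  T.TTTT
  TTTTTT
  FTTTTT
  .FTT.T
  ..FTTT
  .FTTTT
Step 3: 5 trees catch fire, 4 burn out
  T.TTTT
  FTTTTT
  .FTTTT
  ..FT.T
  ...FTT
  ..FTTT
Step 4: 6 trees catch fire, 5 burn out
  F.TTTT
  .FTTTT
  ..FTTT
  ...F.T
  ....FT
  ...FTT
Step 5: 4 trees catch fire, 6 burn out
  ..TTTT
  ..FTTT
  ...FTT
  .....T
  .....F
  ....FT

..TTTT
..FTTT
...FTT
.....T
.....F
....FT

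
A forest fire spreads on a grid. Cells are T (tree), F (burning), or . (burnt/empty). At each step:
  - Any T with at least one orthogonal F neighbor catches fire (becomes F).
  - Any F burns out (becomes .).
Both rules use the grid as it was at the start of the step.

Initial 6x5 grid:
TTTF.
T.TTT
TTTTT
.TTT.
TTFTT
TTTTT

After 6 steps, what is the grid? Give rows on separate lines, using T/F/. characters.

Step 1: 6 trees catch fire, 2 burn out
  TTF..
  T.TFT
  TTTTT
  .TFT.
  TF.FT
  TTFTT
Step 2: 11 trees catch fire, 6 burn out
  TF...
  T.F.F
  TTFFT
  .F.F.
  F...F
  TF.FT
Step 3: 5 trees catch fire, 11 burn out
  F....
  T....
  TF..F
  .....
  .....
  F...F
Step 4: 2 trees catch fire, 5 burn out
  .....
  F....
  F....
  .....
  .....
  .....
Step 5: 0 trees catch fire, 2 burn out
  .....
  .....
  .....
  .....
  .....
  .....
Step 6: 0 trees catch fire, 0 burn out
  .....
  .....
  .....
  .....
  .....
  .....

.....
.....
.....
.....
.....
.....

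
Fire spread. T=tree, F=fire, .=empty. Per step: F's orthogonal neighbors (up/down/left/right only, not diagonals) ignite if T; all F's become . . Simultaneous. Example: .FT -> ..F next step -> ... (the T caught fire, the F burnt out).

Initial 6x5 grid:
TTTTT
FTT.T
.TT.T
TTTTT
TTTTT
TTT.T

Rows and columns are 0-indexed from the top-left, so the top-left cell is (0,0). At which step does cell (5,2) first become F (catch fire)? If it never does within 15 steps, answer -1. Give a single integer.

Step 1: cell (5,2)='T' (+2 fires, +1 burnt)
Step 2: cell (5,2)='T' (+3 fires, +2 burnt)
Step 3: cell (5,2)='T' (+3 fires, +3 burnt)
Step 4: cell (5,2)='T' (+4 fires, +3 burnt)
Step 5: cell (5,2)='T' (+5 fires, +4 burnt)
Step 6: cell (5,2)='F' (+5 fires, +5 burnt)
  -> target ignites at step 6
Step 7: cell (5,2)='.' (+2 fires, +5 burnt)
Step 8: cell (5,2)='.' (+1 fires, +2 burnt)
Step 9: cell (5,2)='.' (+0 fires, +1 burnt)
  fire out at step 9

6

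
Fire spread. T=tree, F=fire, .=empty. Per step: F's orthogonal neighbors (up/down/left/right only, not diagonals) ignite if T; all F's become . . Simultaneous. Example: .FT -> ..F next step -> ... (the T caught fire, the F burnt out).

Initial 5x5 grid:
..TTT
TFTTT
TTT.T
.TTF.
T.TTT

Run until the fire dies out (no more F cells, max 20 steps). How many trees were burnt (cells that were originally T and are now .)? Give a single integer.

Step 1: +5 fires, +2 burnt (F count now 5)
Step 2: +7 fires, +5 burnt (F count now 7)
Step 3: +2 fires, +7 burnt (F count now 2)
Step 4: +2 fires, +2 burnt (F count now 2)
Step 5: +0 fires, +2 burnt (F count now 0)
Fire out after step 5
Initially T: 17, now '.': 24
Total burnt (originally-T cells now '.'): 16

Answer: 16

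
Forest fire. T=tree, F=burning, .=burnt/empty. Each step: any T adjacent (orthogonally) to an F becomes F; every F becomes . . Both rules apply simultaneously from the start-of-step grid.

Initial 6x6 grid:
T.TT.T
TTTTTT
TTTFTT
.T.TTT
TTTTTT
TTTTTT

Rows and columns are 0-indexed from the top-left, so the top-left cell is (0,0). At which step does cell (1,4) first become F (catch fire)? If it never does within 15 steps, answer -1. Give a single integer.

Step 1: cell (1,4)='T' (+4 fires, +1 burnt)
Step 2: cell (1,4)='F' (+7 fires, +4 burnt)
  -> target ignites at step 2
Step 3: cell (1,4)='.' (+9 fires, +7 burnt)
Step 4: cell (1,4)='.' (+6 fires, +9 burnt)
Step 5: cell (1,4)='.' (+4 fires, +6 burnt)
Step 6: cell (1,4)='.' (+1 fires, +4 burnt)
Step 7: cell (1,4)='.' (+0 fires, +1 burnt)
  fire out at step 7

2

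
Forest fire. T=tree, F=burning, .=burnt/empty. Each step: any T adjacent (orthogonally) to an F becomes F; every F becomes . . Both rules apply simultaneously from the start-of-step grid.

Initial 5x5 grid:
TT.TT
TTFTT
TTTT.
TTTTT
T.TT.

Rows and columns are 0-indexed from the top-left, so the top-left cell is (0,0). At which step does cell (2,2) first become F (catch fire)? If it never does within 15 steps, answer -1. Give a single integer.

Step 1: cell (2,2)='F' (+3 fires, +1 burnt)
  -> target ignites at step 1
Step 2: cell (2,2)='.' (+7 fires, +3 burnt)
Step 3: cell (2,2)='.' (+6 fires, +7 burnt)
Step 4: cell (2,2)='.' (+3 fires, +6 burnt)
Step 5: cell (2,2)='.' (+1 fires, +3 burnt)
Step 6: cell (2,2)='.' (+0 fires, +1 burnt)
  fire out at step 6

1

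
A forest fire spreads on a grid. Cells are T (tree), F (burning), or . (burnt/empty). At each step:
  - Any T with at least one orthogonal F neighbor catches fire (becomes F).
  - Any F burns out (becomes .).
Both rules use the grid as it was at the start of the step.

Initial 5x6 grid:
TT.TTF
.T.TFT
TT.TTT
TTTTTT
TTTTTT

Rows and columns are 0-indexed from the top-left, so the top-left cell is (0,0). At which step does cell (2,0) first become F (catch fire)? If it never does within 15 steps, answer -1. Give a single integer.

Step 1: cell (2,0)='T' (+4 fires, +2 burnt)
Step 2: cell (2,0)='T' (+4 fires, +4 burnt)
Step 3: cell (2,0)='T' (+3 fires, +4 burnt)
Step 4: cell (2,0)='T' (+3 fires, +3 burnt)
Step 5: cell (2,0)='T' (+2 fires, +3 burnt)
Step 6: cell (2,0)='T' (+3 fires, +2 burnt)
Step 7: cell (2,0)='F' (+3 fires, +3 burnt)
  -> target ignites at step 7
Step 8: cell (2,0)='.' (+1 fires, +3 burnt)
Step 9: cell (2,0)='.' (+1 fires, +1 burnt)
Step 10: cell (2,0)='.' (+0 fires, +1 burnt)
  fire out at step 10

7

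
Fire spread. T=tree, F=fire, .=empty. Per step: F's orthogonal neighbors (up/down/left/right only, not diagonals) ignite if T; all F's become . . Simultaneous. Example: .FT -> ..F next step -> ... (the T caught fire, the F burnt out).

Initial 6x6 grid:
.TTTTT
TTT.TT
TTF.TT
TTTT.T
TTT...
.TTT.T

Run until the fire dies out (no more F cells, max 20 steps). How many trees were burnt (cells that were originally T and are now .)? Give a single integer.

Step 1: +3 fires, +1 burnt (F count now 3)
Step 2: +6 fires, +3 burnt (F count now 6)
Step 3: +6 fires, +6 burnt (F count now 6)
Step 4: +4 fires, +6 burnt (F count now 4)
Step 5: +2 fires, +4 burnt (F count now 2)
Step 6: +2 fires, +2 burnt (F count now 2)
Step 7: +1 fires, +2 burnt (F count now 1)
Step 8: +1 fires, +1 burnt (F count now 1)
Step 9: +0 fires, +1 burnt (F count now 0)
Fire out after step 9
Initially T: 26, now '.': 35
Total burnt (originally-T cells now '.'): 25

Answer: 25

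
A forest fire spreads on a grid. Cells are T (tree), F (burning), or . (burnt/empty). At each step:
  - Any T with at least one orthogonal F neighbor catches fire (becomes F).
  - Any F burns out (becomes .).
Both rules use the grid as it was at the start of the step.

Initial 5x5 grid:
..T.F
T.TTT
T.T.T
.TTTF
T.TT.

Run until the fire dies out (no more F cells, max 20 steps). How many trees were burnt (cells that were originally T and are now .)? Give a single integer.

Answer: 11

Derivation:
Step 1: +3 fires, +2 burnt (F count now 3)
Step 2: +3 fires, +3 burnt (F count now 3)
Step 3: +4 fires, +3 burnt (F count now 4)
Step 4: +1 fires, +4 burnt (F count now 1)
Step 5: +0 fires, +1 burnt (F count now 0)
Fire out after step 5
Initially T: 14, now '.': 22
Total burnt (originally-T cells now '.'): 11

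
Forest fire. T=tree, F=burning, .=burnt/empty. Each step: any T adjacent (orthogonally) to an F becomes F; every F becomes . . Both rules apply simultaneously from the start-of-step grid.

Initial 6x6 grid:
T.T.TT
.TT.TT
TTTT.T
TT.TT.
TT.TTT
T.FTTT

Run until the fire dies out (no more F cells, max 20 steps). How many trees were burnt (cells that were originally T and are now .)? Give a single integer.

Step 1: +1 fires, +1 burnt (F count now 1)
Step 2: +2 fires, +1 burnt (F count now 2)
Step 3: +3 fires, +2 burnt (F count now 3)
Step 4: +3 fires, +3 burnt (F count now 3)
Step 5: +1 fires, +3 burnt (F count now 1)
Step 6: +2 fires, +1 burnt (F count now 2)
Step 7: +4 fires, +2 burnt (F count now 4)
Step 8: +2 fires, +4 burnt (F count now 2)
Step 9: +1 fires, +2 burnt (F count now 1)
Step 10: +1 fires, +1 burnt (F count now 1)
Step 11: +0 fires, +1 burnt (F count now 0)
Fire out after step 11
Initially T: 26, now '.': 30
Total burnt (originally-T cells now '.'): 20

Answer: 20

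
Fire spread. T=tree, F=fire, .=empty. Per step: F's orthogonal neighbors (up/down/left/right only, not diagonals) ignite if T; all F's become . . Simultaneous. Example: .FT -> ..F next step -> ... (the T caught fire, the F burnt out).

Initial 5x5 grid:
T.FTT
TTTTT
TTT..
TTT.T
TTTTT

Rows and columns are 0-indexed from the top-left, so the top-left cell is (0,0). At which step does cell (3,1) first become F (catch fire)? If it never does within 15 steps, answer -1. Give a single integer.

Step 1: cell (3,1)='T' (+2 fires, +1 burnt)
Step 2: cell (3,1)='T' (+4 fires, +2 burnt)
Step 3: cell (3,1)='T' (+4 fires, +4 burnt)
Step 4: cell (3,1)='F' (+4 fires, +4 burnt)
  -> target ignites at step 4
Step 5: cell (3,1)='.' (+3 fires, +4 burnt)
Step 6: cell (3,1)='.' (+2 fires, +3 burnt)
Step 7: cell (3,1)='.' (+1 fires, +2 burnt)
Step 8: cell (3,1)='.' (+0 fires, +1 burnt)
  fire out at step 8

4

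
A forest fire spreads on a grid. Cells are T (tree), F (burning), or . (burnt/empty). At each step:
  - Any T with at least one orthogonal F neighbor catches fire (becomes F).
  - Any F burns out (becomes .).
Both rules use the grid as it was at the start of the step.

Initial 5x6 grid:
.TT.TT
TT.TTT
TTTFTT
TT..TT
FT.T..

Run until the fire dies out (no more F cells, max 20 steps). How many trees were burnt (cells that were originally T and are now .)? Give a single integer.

Answer: 19

Derivation:
Step 1: +5 fires, +2 burnt (F count now 5)
Step 2: +6 fires, +5 burnt (F count now 6)
Step 3: +5 fires, +6 burnt (F count now 5)
Step 4: +2 fires, +5 burnt (F count now 2)
Step 5: +1 fires, +2 burnt (F count now 1)
Step 6: +0 fires, +1 burnt (F count now 0)
Fire out after step 6
Initially T: 20, now '.': 29
Total burnt (originally-T cells now '.'): 19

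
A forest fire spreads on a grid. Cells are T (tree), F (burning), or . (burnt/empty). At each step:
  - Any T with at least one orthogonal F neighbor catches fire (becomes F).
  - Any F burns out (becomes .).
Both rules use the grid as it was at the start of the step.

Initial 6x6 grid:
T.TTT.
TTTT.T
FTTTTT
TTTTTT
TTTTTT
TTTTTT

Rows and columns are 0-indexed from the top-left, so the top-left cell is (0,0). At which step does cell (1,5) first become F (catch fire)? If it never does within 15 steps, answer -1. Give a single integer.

Step 1: cell (1,5)='T' (+3 fires, +1 burnt)
Step 2: cell (1,5)='T' (+5 fires, +3 burnt)
Step 3: cell (1,5)='T' (+5 fires, +5 burnt)
Step 4: cell (1,5)='T' (+6 fires, +5 burnt)
Step 5: cell (1,5)='T' (+5 fires, +6 burnt)
Step 6: cell (1,5)='F' (+5 fires, +5 burnt)
  -> target ignites at step 6
Step 7: cell (1,5)='.' (+2 fires, +5 burnt)
Step 8: cell (1,5)='.' (+1 fires, +2 burnt)
Step 9: cell (1,5)='.' (+0 fires, +1 burnt)
  fire out at step 9

6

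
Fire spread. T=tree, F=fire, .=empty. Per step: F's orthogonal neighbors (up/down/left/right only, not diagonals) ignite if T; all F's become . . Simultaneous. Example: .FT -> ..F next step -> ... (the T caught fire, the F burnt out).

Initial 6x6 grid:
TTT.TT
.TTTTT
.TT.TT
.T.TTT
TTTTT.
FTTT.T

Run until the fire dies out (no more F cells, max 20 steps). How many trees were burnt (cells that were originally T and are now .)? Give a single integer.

Step 1: +2 fires, +1 burnt (F count now 2)
Step 2: +2 fires, +2 burnt (F count now 2)
Step 3: +3 fires, +2 burnt (F count now 3)
Step 4: +2 fires, +3 burnt (F count now 2)
Step 5: +4 fires, +2 burnt (F count now 4)
Step 6: +3 fires, +4 burnt (F count now 3)
Step 7: +5 fires, +3 burnt (F count now 5)
Step 8: +2 fires, +5 burnt (F count now 2)
Step 9: +2 fires, +2 burnt (F count now 2)
Step 10: +1 fires, +2 burnt (F count now 1)
Step 11: +0 fires, +1 burnt (F count now 0)
Fire out after step 11
Initially T: 27, now '.': 35
Total burnt (originally-T cells now '.'): 26

Answer: 26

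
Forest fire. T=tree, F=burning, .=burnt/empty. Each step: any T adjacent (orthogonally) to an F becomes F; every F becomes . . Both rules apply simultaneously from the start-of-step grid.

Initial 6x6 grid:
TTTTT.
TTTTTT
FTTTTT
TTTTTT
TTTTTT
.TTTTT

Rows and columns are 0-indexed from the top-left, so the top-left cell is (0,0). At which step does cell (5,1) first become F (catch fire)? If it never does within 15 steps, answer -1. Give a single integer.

Step 1: cell (5,1)='T' (+3 fires, +1 burnt)
Step 2: cell (5,1)='T' (+5 fires, +3 burnt)
Step 3: cell (5,1)='T' (+5 fires, +5 burnt)
Step 4: cell (5,1)='F' (+6 fires, +5 burnt)
  -> target ignites at step 4
Step 5: cell (5,1)='.' (+6 fires, +6 burnt)
Step 6: cell (5,1)='.' (+5 fires, +6 burnt)
Step 7: cell (5,1)='.' (+2 fires, +5 burnt)
Step 8: cell (5,1)='.' (+1 fires, +2 burnt)
Step 9: cell (5,1)='.' (+0 fires, +1 burnt)
  fire out at step 9

4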